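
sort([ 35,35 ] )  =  [ 35,35 ]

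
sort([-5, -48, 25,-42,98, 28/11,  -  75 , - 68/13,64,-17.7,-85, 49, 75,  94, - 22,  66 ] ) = [-85,-75, - 48,- 42, - 22, - 17.7, - 68/13, - 5, 28/11, 25, 49, 64, 66, 75,  94, 98]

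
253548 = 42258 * 6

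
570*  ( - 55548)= - 31662360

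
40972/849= 48  +  220/849 =48.26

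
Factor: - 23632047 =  - 3^3*875261^1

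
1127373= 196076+931297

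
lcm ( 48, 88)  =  528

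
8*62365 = 498920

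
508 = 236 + 272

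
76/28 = 2  +  5/7 = 2.71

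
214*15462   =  3308868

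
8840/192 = 46 + 1/24= 46.04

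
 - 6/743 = -1+737/743 = - 0.01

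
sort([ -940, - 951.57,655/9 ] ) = [ - 951.57, - 940,655/9]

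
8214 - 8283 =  - 69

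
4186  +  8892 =13078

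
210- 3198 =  - 2988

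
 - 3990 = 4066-8056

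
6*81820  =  490920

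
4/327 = 4/327= 0.01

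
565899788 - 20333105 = 545566683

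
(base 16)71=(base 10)113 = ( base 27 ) 45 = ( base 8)161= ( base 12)95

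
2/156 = 1/78 = 0.01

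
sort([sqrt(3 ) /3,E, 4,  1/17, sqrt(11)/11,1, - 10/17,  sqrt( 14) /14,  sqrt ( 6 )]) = [-10/17, 1/17,  sqrt( 14 )/14, sqrt( 11 ) /11,  sqrt( 3)/3,  1,  sqrt (6 ),E,4]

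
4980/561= 8+164/187=8.88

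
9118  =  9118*1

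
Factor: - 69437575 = -5^2 * 23^1*197^1*613^1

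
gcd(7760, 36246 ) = 2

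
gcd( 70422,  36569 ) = 97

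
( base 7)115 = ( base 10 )61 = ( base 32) 1t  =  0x3d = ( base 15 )41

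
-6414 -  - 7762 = 1348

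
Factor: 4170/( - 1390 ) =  -3 = - 3^1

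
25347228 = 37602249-12255021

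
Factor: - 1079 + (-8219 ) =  - 2^1*4649^1= -9298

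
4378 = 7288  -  2910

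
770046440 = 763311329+6735111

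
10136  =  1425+8711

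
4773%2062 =649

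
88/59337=88/59337 = 0.00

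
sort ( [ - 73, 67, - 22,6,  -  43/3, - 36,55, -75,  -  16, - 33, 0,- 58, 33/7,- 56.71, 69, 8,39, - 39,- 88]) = [ - 88, - 75, - 73,  -  58, - 56.71,-39,  -  36,-33,-22, - 16,  -  43/3  ,  0,33/7,6,8, 39, 55,67,69]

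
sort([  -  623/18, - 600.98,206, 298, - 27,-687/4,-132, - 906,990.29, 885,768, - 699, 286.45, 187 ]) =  [ - 906, - 699, - 600.98,-687/4, - 132,-623/18, - 27,187,206,286.45,298, 768, 885,990.29 ]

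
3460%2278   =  1182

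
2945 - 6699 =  - 3754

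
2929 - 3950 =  - 1021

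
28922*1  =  28922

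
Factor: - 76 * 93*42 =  - 2^3* 3^2*7^1*19^1*31^1 = -296856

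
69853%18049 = 15706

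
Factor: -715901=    - 19^1 * 41^1*919^1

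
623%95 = 53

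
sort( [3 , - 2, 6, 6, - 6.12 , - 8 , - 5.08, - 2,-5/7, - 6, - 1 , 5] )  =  [ -8, -6.12, - 6, -5.08, - 2, - 2, - 1, - 5/7,  3, 5, 6, 6]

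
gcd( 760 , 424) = 8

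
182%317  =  182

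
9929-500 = 9429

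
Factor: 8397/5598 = 3/2 = 2^(- 1 )*3^1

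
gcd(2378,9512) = 2378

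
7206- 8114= - 908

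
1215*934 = 1134810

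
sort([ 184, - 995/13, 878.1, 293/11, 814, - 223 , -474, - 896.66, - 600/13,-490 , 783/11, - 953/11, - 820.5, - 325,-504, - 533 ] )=[ - 896.66,  -  820.5,-533, - 504, - 490  ,  -  474, - 325, - 223, - 953/11, - 995/13, - 600/13, 293/11,  783/11, 184,814, 878.1]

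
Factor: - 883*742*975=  -2^1*3^1*5^2*7^1 * 13^1*53^1 *883^1 = -638806350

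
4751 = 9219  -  4468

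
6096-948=5148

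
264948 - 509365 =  - 244417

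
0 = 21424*0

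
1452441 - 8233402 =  - 6780961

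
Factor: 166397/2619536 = 2^(- 4)*7^1*11^1*101^( - 1)*1621^( - 1)*2161^1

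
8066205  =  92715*87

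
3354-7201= -3847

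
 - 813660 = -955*852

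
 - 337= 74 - 411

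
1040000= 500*2080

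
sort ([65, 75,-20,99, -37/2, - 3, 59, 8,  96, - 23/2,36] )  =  [-20, - 37/2 ,-23/2,-3,8, 36, 59, 65, 75, 96, 99 ]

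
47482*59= 2801438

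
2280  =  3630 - 1350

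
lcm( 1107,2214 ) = 2214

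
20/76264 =5/19066 = 0.00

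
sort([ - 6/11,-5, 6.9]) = [ - 5 , - 6/11 , 6.9] 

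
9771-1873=7898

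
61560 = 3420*18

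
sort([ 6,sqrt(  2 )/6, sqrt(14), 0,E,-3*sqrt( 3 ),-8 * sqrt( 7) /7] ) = [ - 3* sqrt ( 3), - 8*sqrt ( 7 ) /7,0,sqrt(2 ) /6,E,  sqrt(14),6] 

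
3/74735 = 3/74735 = 0.00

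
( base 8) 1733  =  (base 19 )2DI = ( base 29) 151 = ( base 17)371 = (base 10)987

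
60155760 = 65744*915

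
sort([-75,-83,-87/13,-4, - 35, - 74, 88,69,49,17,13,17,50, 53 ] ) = [-83,-75 , - 74 , - 35, -87/13, - 4,  13 , 17,17, 49 , 50, 53, 69,88]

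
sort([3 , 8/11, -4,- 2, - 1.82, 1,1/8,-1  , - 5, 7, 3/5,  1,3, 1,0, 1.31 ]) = [-5,  -  4,- 2,-1.82,  -  1 , 0 , 1/8,3/5,8/11  ,  1,1 , 1,1.31,3,3,7] 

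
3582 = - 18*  ( - 199)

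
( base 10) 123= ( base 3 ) 11120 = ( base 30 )43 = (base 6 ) 323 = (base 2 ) 1111011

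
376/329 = 8/7 = 1.14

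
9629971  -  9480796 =149175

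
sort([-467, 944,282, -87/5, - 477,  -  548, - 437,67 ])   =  [-548, - 477, - 467,-437, - 87/5 , 67,282,944]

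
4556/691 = 4556/691  =  6.59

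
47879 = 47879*1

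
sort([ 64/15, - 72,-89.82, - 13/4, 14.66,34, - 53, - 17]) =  [ - 89.82, - 72,-53, - 17,-13/4,64/15,14.66, 34]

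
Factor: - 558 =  - 2^1*3^2*31^1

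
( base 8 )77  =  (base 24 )2F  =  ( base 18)39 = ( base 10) 63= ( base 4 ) 333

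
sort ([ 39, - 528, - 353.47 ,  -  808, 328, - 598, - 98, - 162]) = [ - 808, - 598,-528, - 353.47, - 162, - 98,39,  328] 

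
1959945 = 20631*95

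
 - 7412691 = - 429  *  17279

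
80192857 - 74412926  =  5779931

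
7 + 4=11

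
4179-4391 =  - 212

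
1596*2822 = 4503912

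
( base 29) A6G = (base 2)10000110011000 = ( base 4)2012120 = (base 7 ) 34034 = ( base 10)8600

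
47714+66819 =114533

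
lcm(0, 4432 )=0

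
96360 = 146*660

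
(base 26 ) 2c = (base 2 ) 1000000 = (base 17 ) 3d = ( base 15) 44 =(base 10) 64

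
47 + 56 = 103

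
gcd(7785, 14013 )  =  1557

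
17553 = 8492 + 9061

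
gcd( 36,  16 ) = 4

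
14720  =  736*20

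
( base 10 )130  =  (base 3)11211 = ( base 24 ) 5a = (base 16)82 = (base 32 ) 42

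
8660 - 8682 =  - 22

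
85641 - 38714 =46927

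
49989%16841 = 16307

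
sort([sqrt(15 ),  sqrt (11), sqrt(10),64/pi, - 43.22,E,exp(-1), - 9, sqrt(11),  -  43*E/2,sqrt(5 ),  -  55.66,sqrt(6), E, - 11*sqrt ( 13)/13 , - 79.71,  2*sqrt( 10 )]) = [ - 79.71, - 43*E/2, - 55.66, - 43.22, - 9, -11*sqrt( 13 )/13,  exp( - 1),  sqrt(5),sqrt(6) , E, E, sqrt( 10),  sqrt(11), sqrt(11),sqrt( 15 ),2*sqrt( 10) , 64/pi] 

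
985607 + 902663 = 1888270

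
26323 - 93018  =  -66695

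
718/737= 718/737 = 0.97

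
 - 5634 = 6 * ( - 939) 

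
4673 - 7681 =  - 3008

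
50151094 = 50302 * 997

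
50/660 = 5/66 = 0.08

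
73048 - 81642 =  - 8594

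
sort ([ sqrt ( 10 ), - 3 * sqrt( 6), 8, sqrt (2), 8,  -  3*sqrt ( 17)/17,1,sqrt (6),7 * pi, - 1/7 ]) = [ - 3* sqrt( 6 ),-3*sqrt ( 17)/17, - 1/7, 1,sqrt( 2), sqrt( 6) , sqrt( 10),8,8, 7 * pi]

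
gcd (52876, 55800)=4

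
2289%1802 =487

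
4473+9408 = 13881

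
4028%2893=1135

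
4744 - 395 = 4349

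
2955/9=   985/3 = 328.33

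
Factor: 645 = 3^1 * 5^1*43^1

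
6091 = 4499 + 1592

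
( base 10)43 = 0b101011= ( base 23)1K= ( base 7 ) 61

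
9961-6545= 3416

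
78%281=78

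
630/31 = 20 + 10/31  =  20.32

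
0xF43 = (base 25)667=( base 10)3907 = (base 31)421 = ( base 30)4A7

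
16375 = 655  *25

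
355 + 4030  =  4385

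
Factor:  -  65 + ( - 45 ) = - 2^1*5^1*11^1 = - 110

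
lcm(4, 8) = 8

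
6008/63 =95 + 23/63 = 95.37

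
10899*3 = 32697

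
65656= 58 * 1132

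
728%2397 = 728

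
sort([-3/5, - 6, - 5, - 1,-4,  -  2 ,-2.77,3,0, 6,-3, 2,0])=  [ - 6, - 5, - 4, - 3, - 2.77 , - 2, - 1, - 3/5,  0,  0,2,  3, 6 ] 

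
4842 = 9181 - 4339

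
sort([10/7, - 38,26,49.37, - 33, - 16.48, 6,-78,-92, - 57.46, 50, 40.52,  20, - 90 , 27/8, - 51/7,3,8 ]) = [ - 92, - 90, - 78,  -  57.46,-38, - 33,- 16.48,-51/7,10/7  ,  3,  27/8,6,8,20,26,40.52 , 49.37, 50 ]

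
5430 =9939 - 4509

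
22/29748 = 11/14874 = 0.00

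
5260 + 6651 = 11911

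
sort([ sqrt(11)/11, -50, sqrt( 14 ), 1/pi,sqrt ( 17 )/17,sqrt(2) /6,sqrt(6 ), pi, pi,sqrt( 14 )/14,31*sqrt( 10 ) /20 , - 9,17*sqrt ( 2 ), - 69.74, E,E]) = [ - 69.74,-50 , - 9, sqrt( 2) /6,sqrt( 17)/17, sqrt(14)/14, sqrt(11 ) /11,1/pi,sqrt(6 ),E, E,pi,pi,sqrt ( 14 ),31*sqrt(10 )/20, 17*sqrt( 2 )]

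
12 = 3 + 9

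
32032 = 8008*4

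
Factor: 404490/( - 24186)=-5^1*29^(-1)*97^1=- 485/29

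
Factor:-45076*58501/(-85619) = 2636991076/85619 = 2^2 * 19^1*59^1*191^1*3079^1*85619^(- 1 )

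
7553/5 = 7553/5  =  1510.60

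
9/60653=9/60653 = 0.00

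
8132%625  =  7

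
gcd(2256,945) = 3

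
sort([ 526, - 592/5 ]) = [ - 592/5, 526]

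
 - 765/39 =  - 255/13 = - 19.62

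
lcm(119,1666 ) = 1666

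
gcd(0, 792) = 792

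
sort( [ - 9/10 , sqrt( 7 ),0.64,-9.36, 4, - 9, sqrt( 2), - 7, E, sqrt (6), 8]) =[ - 9.36, - 9, - 7,-9/10, 0.64,sqrt(2), sqrt(6), sqrt(7), E,4,8]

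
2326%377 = 64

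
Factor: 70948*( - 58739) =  - 2^2*151^1*389^1 *17737^1  =  - 4167414572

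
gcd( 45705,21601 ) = 1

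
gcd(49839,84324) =3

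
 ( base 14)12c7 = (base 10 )3311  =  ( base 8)6357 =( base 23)65M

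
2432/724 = 608/181 = 3.36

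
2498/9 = 277 + 5/9 = 277.56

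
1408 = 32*44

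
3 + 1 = 4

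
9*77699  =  699291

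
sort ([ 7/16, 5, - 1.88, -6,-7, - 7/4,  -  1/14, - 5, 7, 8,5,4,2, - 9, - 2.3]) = [ - 9, - 7 , - 6, - 5, - 2.3, - 1.88, - 7/4, - 1/14,7/16,2,4, 5, 5,7, 8]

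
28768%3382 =1712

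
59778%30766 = 29012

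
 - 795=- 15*53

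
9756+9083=18839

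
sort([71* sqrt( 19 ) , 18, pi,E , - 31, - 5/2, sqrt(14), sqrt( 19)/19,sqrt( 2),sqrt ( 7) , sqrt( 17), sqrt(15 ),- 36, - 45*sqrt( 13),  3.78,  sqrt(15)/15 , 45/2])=[  -  45*sqrt( 13), -36, - 31, - 5/2,sqrt(19)/19, sqrt( 15)/15,sqrt( 2),  sqrt( 7),E , pi , sqrt( 14), 3.78, sqrt (15),  sqrt( 17), 18,45/2, 71 * sqrt( 19)]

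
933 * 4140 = 3862620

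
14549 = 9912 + 4637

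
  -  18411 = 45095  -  63506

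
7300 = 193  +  7107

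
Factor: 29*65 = 1885 = 5^1 * 13^1*29^1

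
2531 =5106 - 2575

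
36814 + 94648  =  131462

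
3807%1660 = 487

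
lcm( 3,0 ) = 0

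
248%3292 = 248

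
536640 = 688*780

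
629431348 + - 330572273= 298859075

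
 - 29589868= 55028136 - 84618004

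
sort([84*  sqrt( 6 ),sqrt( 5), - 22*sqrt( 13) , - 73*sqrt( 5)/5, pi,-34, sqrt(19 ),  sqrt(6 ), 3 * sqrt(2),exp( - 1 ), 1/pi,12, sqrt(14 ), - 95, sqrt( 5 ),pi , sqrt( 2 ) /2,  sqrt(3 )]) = [ - 95,-22 * sqrt(13 )  ,  -  34, - 73*sqrt(5)/5,  1/pi,exp(-1 ), sqrt ( 2 ) /2, sqrt( 3 ),sqrt( 5 ),sqrt(5),  sqrt (6), pi,pi , sqrt( 14),  3*sqrt ( 2), sqrt( 19), 12,  84*sqrt( 6)] 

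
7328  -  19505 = -12177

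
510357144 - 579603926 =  - 69246782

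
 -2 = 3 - 5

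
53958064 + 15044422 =69002486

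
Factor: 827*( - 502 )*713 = -2^1*23^1*31^1*251^1*827^1 = - 296004802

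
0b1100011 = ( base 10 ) 99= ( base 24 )43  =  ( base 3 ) 10200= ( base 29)3C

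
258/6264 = 43/1044=0.04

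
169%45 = 34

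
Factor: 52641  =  3^2*5849^1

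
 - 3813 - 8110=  - 11923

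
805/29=27+22/29 = 27.76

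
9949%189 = 121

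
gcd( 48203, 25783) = 1121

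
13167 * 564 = 7426188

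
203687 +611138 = 814825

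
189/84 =9/4 = 2.25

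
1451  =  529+922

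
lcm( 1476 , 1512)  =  61992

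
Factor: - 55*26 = -1430 = - 2^1*5^1*11^1*13^1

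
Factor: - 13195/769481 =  - 5^1*7^1*13^1* 19^(- 1)* 29^1*40499^(-1)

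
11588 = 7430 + 4158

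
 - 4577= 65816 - 70393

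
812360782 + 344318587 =1156679369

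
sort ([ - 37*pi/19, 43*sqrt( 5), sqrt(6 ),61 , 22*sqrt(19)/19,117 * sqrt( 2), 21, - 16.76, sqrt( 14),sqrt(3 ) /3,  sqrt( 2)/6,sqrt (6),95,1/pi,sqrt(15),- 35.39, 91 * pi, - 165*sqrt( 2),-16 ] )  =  [-165*sqrt(2) , -35.39,-16.76,-16, -37 * pi/19,sqrt( 2) /6,1/pi, sqrt(3) /3,sqrt(6 ), sqrt(6), sqrt( 14) , sqrt (15 ),22 * sqrt ( 19 ) /19,21,61, 95,  43* sqrt( 5),  117 * sqrt(2),91 * pi]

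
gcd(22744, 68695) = 1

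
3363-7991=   -4628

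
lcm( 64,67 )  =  4288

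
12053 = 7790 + 4263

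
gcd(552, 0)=552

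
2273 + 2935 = 5208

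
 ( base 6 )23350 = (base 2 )110100110010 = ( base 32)39I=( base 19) 96f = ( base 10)3378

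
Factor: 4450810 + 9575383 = 239^1 * 58687^1 = 14026193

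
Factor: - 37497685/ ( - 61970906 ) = 2^( - 1 ) * 5^1*397^ ( - 1 ) *78049^( - 1)* 7499537^1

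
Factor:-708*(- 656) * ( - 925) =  - 429614400 =-2^6*3^1*5^2*37^1*41^1*59^1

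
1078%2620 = 1078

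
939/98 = 9 + 57/98 = 9.58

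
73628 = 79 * 932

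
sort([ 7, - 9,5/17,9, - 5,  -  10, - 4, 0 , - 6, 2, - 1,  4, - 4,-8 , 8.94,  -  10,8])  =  [ - 10, -10,- 9 ,  -  8, - 6, - 5,- 4, - 4, - 1, 0, 5/17 , 2,4, 7 , 8, 8.94, 9]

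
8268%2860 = 2548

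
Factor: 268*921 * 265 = 65409420 = 2^2 * 3^1 * 5^1*53^1*67^1 * 307^1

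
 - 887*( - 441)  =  391167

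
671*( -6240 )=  - 4187040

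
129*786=101394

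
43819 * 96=4206624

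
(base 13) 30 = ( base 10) 39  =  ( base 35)14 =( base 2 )100111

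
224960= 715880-490920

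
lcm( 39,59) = 2301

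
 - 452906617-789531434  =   - 1242438051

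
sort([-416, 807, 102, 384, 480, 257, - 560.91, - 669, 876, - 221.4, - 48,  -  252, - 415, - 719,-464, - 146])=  [ - 719, - 669 , - 560.91,  -  464,-416, - 415, - 252,-221.4, - 146, - 48, 102,257,384,  480 , 807,876 ] 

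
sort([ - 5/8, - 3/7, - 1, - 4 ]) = [ - 4,-1, - 5/8, -3/7 ] 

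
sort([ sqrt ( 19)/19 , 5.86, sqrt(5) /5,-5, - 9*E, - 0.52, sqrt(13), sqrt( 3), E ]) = [ - 9*E, - 5, - 0.52,sqrt(19 ) /19, sqrt (5)/5, sqrt(3), E,sqrt( 13 ), 5.86 ] 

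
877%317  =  243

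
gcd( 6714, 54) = 18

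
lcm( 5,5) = 5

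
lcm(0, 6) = 0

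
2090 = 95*22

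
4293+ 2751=7044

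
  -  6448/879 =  - 6448/879 = - 7.34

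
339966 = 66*5151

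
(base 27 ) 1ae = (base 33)UN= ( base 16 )3F5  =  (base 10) 1013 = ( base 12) 705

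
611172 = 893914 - 282742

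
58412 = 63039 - 4627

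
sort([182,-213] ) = [ - 213,182]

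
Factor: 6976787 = 6976787^1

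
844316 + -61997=782319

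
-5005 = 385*(-13) 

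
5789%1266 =725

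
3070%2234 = 836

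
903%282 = 57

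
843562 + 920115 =1763677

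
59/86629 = 59/86629 = 0.00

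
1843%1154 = 689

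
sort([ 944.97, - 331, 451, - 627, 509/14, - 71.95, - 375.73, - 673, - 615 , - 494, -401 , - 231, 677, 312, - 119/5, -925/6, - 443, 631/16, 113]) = [-673, - 627, - 615 ,  -  494, - 443, - 401, - 375.73 , - 331 , - 231, - 925/6, - 71.95, - 119/5,509/14, 631/16,  113,  312,  451, 677 , 944.97] 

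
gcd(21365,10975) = 5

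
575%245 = 85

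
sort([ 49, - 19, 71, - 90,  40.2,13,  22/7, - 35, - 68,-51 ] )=[  -  90, - 68 ,-51, - 35, - 19,22/7, 13,40.2,49 , 71 ] 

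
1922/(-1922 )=-1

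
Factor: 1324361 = 1324361^1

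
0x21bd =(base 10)8637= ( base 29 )A7O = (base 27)BMO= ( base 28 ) b0d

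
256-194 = 62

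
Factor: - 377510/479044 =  -188755/239522 = - 2^( - 1)*5^1 * 7^1*23^(-1)*41^( - 1 )*127^( - 1 )*5393^1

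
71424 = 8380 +63044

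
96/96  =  1  =  1.00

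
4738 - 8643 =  - 3905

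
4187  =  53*79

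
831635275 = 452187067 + 379448208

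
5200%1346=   1162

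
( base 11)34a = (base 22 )il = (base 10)417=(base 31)de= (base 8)641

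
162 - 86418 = - 86256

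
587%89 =53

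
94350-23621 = 70729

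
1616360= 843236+773124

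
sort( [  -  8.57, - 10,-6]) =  [ - 10, - 8.57, - 6 ] 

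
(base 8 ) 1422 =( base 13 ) 486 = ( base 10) 786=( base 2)1100010010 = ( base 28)102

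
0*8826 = 0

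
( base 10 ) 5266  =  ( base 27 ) 761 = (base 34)4iu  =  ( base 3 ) 21020001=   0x1492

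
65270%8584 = 5182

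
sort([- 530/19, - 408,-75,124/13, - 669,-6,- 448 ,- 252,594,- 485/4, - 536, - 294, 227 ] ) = [ - 669, - 536,  -  448,-408, - 294,-252,  -  485/4 ,  -  75,-530/19, - 6,124/13,227,594 ] 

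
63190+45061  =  108251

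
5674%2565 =544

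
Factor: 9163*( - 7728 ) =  - 70811664 = -2^4*3^1*7^3*11^1*17^1*23^1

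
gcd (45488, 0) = 45488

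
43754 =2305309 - 2261555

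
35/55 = 7/11 = 0.64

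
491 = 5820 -5329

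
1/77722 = 1/77722 = 0.00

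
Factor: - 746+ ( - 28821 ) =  - 29567^1 = - 29567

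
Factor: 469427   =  7^1*67061^1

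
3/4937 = 3/4937 = 0.00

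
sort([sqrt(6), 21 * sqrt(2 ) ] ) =[sqrt( 6),21*sqrt( 2 ) ] 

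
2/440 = 1/220 = 0.00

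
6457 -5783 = 674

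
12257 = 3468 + 8789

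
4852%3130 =1722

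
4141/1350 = 4141/1350 = 3.07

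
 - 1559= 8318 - 9877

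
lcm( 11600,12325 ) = 197200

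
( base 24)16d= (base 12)511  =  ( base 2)1011011101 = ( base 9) 1004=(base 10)733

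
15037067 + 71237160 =86274227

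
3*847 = 2541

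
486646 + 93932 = 580578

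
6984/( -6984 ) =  - 1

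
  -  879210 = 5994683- 6873893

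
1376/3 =458 + 2/3=458.67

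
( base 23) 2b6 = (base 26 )1oh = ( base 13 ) 7a4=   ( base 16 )525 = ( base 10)1317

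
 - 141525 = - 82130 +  - 59395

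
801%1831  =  801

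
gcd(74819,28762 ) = 1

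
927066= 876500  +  50566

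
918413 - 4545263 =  - 3626850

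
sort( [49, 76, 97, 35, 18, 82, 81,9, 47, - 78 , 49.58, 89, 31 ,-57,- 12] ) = [ - 78, - 57, - 12, 9, 18, 31, 35,47,  49,49.58,76,81, 82, 89 , 97 ] 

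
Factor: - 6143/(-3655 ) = 5^(  -  1)*17^( - 1)*43^(  -  1) *6143^1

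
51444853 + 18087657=69532510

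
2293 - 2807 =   -  514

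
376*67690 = 25451440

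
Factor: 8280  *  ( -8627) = -71431560  =  -2^3 * 3^2*5^1 * 23^1 * 8627^1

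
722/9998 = 361/4999 = 0.07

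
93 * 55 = 5115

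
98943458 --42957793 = 141901251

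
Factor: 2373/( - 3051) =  - 3^(- 2)*7^1  =  - 7/9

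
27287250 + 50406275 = 77693525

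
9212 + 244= 9456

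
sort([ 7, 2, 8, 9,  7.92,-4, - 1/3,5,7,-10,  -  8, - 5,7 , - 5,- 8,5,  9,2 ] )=[ - 10,  -  8, - 8, - 5, - 5, - 4, - 1/3, 2,2,  5,5,  7,  7,7,7.92,8 , 9,9]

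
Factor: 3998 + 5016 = 2^1*4507^1 = 9014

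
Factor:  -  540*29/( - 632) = 3915/158 = 2^( - 1 )*3^3*5^1*29^1*79^( - 1)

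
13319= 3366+9953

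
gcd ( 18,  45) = 9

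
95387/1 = 95387=95387.00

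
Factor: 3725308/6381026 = 1862654/3190513 = 2^1*37^1*1637^( - 1)*1949^( - 1 )*25171^1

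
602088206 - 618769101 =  - 16680895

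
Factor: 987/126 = 2^( -1) * 3^(  -  1)*47^1 = 47/6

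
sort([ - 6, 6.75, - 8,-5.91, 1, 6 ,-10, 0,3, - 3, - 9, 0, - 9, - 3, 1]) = [  -  10, - 9,-9,-8, - 6, - 5.91, -3 , - 3,0, 0, 1,1, 3,  6, 6.75 ]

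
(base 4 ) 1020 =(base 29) 2e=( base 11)66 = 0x48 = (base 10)72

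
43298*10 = 432980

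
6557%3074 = 409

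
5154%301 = 37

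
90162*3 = 270486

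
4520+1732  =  6252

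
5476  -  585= 4891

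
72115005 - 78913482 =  - 6798477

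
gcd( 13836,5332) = 4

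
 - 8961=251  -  9212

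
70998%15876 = 7494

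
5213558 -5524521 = - 310963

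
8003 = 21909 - 13906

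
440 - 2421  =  - 1981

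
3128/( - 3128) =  - 1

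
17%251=17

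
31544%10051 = 1391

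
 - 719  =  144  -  863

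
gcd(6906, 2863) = 1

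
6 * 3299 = 19794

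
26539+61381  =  87920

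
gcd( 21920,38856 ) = 8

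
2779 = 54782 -52003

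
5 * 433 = 2165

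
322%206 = 116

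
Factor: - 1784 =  - 2^3*223^1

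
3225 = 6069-2844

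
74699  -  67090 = 7609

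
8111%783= 281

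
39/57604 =39/57604 = 0.00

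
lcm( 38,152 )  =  152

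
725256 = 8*90657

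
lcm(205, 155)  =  6355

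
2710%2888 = 2710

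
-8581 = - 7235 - 1346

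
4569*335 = 1530615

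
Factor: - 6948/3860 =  - 3^2 * 5^( - 1) = -9/5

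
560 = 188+372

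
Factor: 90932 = 2^2 * 127^1*179^1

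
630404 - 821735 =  - 191331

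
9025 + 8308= 17333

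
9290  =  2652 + 6638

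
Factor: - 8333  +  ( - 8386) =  - 16719 =- 3^1*5573^1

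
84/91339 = 84/91339 = 0.00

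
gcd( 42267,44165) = 73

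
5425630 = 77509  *70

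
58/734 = 29/367 = 0.08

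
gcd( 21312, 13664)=32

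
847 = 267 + 580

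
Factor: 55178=2^1*47^1*587^1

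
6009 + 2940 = 8949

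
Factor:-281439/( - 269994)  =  2^( - 1)*3^1*17^(-1)*2647^( - 1) * 31271^1= 93813/89998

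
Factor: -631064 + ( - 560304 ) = - 2^3*148921^1 = - 1191368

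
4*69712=278848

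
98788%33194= 32400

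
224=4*56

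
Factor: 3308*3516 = 2^4 * 3^1*293^1*827^1  =  11630928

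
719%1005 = 719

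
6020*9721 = 58520420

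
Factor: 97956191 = 19^1*263^1*19603^1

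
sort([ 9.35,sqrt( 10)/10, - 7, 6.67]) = [ - 7 , sqrt(10) /10,6.67,9.35]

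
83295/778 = 83295/778   =  107.06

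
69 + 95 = 164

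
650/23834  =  325/11917 = 0.03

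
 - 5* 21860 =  - 109300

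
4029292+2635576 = 6664868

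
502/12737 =502/12737 = 0.04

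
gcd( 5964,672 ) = 84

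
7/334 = 7/334 = 0.02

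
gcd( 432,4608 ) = 144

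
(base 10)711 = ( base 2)1011000111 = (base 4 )23013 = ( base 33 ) LI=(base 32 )M7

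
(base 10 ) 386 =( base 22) hc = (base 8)602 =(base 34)bc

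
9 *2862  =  25758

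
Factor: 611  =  13^1 * 47^1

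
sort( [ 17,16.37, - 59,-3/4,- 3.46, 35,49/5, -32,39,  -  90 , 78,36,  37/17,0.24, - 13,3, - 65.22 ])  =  [  -  90, - 65.22, - 59,- 32 , - 13, - 3.46, - 3/4, 0.24,37/17, 3,49/5,16.37, 17,35, 36,39,78 ] 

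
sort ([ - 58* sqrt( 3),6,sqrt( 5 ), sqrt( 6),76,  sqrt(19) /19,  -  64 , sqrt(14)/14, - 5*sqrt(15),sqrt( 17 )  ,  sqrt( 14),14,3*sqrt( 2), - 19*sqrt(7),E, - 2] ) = [ - 58*sqrt(3), - 64,-19  *  sqrt( 7),- 5 * sqrt (15),  -  2 , sqrt(19) /19,sqrt(14)/14, sqrt(5),sqrt (6), E,sqrt (14),sqrt(17 ),3*sqrt(2), 6, 14,76 ] 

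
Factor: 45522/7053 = 2^1*3^3 * 281^1*2351^(-1) = 15174/2351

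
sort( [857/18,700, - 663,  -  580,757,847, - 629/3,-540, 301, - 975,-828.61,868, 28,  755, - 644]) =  [ - 975, - 828.61, - 663, - 644, - 580, - 540, - 629/3,28,857/18,  301,700, 755,757,847,868]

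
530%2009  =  530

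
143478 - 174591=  - 31113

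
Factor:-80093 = - 13^1*61^1*101^1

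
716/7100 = 179/1775 =0.10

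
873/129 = 291/43=6.77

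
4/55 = 4/55=   0.07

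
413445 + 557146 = 970591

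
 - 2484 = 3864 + -6348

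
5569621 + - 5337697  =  231924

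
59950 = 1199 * 50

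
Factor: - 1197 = -3^2*7^1*19^1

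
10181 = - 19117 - -29298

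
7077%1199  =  1082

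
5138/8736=367/624 =0.59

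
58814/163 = 58814/163 =360.82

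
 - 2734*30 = -82020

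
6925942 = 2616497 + 4309445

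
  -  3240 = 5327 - 8567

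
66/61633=6/5603 = 0.00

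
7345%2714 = 1917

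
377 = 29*13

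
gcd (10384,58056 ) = 472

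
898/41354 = 449/20677 = 0.02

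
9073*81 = 734913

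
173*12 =2076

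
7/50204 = 1/7172 = 0.00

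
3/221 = 3/221=0.01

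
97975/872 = 112 + 311/872 = 112.36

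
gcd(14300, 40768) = 52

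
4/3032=1/758 = 0.00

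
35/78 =35/78 = 0.45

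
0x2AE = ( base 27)PB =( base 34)k6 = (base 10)686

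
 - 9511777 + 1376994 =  - 8134783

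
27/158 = 27/158 = 0.17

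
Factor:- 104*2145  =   - 223080=-2^3*3^1*5^1*11^1*13^2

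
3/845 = 3/845 = 0.00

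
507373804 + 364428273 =871802077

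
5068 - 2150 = 2918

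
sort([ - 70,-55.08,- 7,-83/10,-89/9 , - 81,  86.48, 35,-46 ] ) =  [ - 81, - 70, - 55.08,  -  46, - 89/9, - 83/10,-7, 35, 86.48]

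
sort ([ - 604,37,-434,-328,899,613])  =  [ -604, -434,  -  328, 37, 613, 899]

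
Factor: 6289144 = 2^3*839^1*937^1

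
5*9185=45925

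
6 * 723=4338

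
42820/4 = 10705 = 10705.00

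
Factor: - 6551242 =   -  2^1 * 59^2*941^1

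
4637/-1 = - 4637/1 = - 4637.00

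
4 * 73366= 293464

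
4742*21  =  99582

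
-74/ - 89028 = 37/44514 = 0.00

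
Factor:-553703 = - 553703^1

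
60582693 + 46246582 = 106829275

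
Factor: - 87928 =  - 2^3*29^1*379^1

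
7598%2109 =1271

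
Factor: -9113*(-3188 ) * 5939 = 2^2*13^1*701^1*797^1*5939^1 = 172541277116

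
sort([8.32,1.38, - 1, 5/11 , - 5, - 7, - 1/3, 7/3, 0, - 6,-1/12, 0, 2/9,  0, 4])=[ - 7, - 6,-5, - 1, - 1/3, - 1/12,0, 0, 0,2/9, 5/11,1.38,7/3, 4,8.32 ] 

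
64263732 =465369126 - 401105394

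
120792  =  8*15099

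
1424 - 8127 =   -  6703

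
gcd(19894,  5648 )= 2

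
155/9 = 155/9 = 17.22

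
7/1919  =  7/1919 =0.00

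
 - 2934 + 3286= 352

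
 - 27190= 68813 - 96003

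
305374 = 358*853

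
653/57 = 653/57 =11.46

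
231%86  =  59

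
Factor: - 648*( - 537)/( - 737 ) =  - 2^3 * 3^5*11^( - 1)*67^( - 1 )*179^1 = - 347976/737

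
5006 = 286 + 4720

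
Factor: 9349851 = 3^1*7^1*47^1 * 9473^1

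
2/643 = 2/643=0.00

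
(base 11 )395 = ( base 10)467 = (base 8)723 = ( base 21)115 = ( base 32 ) EJ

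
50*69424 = 3471200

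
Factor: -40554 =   -  2^1*3^3*751^1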